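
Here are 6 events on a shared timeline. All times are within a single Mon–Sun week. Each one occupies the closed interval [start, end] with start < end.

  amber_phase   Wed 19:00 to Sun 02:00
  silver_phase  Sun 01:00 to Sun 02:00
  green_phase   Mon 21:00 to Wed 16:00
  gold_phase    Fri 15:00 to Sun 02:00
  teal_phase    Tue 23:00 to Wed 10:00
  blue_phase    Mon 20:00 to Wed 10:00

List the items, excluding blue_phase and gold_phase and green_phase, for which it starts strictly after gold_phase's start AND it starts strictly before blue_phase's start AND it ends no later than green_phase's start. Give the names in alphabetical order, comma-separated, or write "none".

none

Conditions: its start is strictly after gold_phase's start (X.start > Fri 15:00) AND its start is strictly before blue_phase's start (X.start < Mon 20:00) AND its end is no later than green_phase's start (X.end <= Mon 21:00).
amber_phase: start Wed 19:00 > Fri 15:00? ✗; start Wed 19:00 < Mon 20:00? ✗; end Sun 02:00 <= Mon 21:00? ✗ → no.
silver_phase: start Sun 01:00 > Fri 15:00? ✓; start Sun 01:00 < Mon 20:00? ✗; end Sun 02:00 <= Mon 21:00? ✗ → no.
teal_phase: start Tue 23:00 > Fri 15:00? ✗; start Tue 23:00 < Mon 20:00? ✗; end Wed 10:00 <= Mon 21:00? ✗ → no.
Result: none.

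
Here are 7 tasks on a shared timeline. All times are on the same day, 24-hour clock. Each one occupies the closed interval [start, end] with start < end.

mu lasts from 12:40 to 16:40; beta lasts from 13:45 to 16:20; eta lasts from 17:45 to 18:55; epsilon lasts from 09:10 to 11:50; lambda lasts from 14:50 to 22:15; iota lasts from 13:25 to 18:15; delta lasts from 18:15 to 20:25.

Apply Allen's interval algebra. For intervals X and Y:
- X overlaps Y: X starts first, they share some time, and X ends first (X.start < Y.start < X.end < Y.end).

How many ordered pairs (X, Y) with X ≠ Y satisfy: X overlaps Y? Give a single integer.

6

Checking all 42 ordered pairs for relation 'overlaps'; matching pairs in alphabetical order:
(beta, lambda): beta overlaps lambda ✓
(eta, delta): eta overlaps delta ✓
(iota, eta): iota overlaps eta ✓
(iota, lambda): iota overlaps lambda ✓
(mu, iota): mu overlaps iota ✓
(mu, lambda): mu overlaps lambda ✓
Count: 6.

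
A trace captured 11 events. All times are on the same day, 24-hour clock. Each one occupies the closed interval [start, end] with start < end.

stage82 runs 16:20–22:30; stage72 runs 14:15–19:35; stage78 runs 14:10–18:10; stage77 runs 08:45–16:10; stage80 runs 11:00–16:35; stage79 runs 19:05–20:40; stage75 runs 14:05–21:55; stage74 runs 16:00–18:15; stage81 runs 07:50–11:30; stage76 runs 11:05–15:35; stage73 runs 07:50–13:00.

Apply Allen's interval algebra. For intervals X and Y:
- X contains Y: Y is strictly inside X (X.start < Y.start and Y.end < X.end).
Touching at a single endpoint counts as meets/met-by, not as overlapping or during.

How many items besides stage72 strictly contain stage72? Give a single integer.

Target stage72 = [14:15, 19:35].
stage73 [07:50, 13:00] → before → no.
stage74 [16:00, 18:15] → during → no.
stage75 [14:05, 21:55] → contains → counts.
stage76 [11:05, 15:35] → overlaps → no.
stage77 [08:45, 16:10] → overlaps → no.
stage78 [14:10, 18:10] → overlaps → no.
stage79 [19:05, 20:40] → overlapped-by → no.
stage80 [11:00, 16:35] → overlaps → no.
stage81 [07:50, 11:30] → before → no.
stage82 [16:20, 22:30] → overlapped-by → no.
Total: 1.

1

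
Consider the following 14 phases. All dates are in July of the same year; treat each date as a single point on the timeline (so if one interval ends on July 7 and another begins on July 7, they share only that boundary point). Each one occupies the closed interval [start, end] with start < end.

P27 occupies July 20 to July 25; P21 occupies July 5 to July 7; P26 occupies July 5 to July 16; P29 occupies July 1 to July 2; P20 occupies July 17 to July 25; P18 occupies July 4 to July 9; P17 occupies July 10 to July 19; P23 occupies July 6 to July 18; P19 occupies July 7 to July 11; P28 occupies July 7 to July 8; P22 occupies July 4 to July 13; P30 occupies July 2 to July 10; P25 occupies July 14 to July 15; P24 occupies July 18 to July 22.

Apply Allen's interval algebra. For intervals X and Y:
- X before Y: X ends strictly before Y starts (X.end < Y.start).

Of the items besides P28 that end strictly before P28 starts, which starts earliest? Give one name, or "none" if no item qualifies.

Target P28 = [July 7, July 8].
P17 [July 10, July 19] → after → excluded.
P18 [July 4, July 9] → contains → excluded.
P19 [July 7, July 11] → started-by → excluded.
P20 [July 17, July 25] → after → excluded.
P21 [July 5, July 7] → meets → excluded.
P22 [July 4, July 13] → contains → excluded.
P23 [July 6, July 18] → contains → excluded.
P24 [July 18, July 22] → after → excluded.
P25 [July 14, July 15] → after → excluded.
P26 [July 5, July 16] → contains → excluded.
P27 [July 20, July 25] → after → excluded.
P29 [July 1, July 2] → before → candidate.
P30 [July 2, July 10] → contains → excluded.
Among candidates, earliest start is July 1 → P29.

P29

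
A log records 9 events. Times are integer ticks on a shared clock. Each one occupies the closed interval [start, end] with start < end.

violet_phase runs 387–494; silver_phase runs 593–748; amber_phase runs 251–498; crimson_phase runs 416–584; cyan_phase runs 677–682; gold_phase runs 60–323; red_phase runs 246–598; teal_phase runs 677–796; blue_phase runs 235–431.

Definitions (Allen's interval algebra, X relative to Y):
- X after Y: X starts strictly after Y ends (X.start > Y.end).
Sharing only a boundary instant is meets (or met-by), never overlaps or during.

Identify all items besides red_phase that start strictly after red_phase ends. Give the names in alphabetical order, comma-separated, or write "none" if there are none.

Target red_phase = [246, 598].
amber_phase [251, 498] → during → no.
blue_phase [235, 431] → overlaps → no.
crimson_phase [416, 584] → during → no.
cyan_phase [677, 682] → after → yes.
gold_phase [60, 323] → overlaps → no.
silver_phase [593, 748] → overlapped-by → no.
teal_phase [677, 796] → after → yes.
violet_phase [387, 494] → during → no.
Result: cyan_phase, teal_phase.

cyan_phase, teal_phase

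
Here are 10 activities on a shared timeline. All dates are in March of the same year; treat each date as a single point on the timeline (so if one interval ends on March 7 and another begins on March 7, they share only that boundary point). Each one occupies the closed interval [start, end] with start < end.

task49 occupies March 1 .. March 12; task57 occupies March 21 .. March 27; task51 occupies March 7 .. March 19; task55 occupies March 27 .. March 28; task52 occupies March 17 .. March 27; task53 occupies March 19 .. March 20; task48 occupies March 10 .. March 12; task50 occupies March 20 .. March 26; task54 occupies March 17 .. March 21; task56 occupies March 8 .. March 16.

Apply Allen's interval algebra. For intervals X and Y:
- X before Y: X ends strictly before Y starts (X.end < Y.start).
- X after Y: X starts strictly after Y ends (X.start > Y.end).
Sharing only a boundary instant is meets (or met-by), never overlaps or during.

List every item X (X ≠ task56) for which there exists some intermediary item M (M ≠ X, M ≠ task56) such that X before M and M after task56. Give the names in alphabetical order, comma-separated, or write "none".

task48, task49, task50, task51, task53, task54

Target task56 = [March 8, March 16].
Intermediaries M with M after task56: task50, task52, task53, task54, task55, task57.
Via task50 — items with X before task50: task48, task49, task51.
Via task52 — items with X before task52: task48, task49.
Via task53 — items with X before task53: task48, task49.
Via task54 — items with X before task54: task48, task49.
Via task55 — items with X before task55: task48, task49, task50, task51, task53, task54.
Via task57 — items with X before task57: task48, task49, task51, task53.
Union: task48, task49, task50, task51, task53, task54.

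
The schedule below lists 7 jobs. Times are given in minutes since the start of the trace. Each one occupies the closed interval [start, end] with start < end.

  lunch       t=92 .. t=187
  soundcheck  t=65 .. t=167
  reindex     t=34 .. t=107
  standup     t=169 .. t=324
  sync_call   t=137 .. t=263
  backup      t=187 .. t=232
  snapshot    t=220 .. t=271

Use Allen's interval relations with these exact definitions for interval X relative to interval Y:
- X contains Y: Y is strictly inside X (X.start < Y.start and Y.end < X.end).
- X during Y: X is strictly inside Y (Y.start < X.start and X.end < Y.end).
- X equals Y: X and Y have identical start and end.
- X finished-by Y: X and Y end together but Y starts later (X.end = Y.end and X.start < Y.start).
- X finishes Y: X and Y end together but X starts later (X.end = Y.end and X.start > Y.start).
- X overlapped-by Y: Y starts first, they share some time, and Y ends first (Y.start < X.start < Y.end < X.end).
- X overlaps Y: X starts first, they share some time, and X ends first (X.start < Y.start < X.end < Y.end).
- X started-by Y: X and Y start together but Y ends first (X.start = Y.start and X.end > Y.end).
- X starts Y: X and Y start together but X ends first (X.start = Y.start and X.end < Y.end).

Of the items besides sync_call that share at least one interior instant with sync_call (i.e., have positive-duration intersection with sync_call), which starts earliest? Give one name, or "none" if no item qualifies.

Target sync_call = [t=137, t=263].
backup [t=187, t=232] → during → candidate.
lunch [t=92, t=187] → overlaps → candidate.
reindex [t=34, t=107] → before → excluded.
snapshot [t=220, t=271] → overlapped-by → candidate.
soundcheck [t=65, t=167] → overlaps → candidate.
standup [t=169, t=324] → overlapped-by → candidate.
Among candidates, earliest start is t=65 → soundcheck.

soundcheck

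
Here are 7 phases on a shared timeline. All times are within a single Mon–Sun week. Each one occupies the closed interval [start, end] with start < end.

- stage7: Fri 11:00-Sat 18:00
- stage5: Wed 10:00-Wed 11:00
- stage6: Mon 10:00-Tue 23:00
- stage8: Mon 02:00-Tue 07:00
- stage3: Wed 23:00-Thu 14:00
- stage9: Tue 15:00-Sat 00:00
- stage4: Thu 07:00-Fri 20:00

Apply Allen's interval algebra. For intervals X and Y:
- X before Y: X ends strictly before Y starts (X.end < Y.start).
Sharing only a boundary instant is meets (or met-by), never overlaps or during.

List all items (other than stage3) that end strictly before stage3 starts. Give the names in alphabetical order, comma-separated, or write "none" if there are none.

stage5, stage6, stage8

Target stage3 = [Wed 23:00, Thu 14:00].
stage4 [Thu 07:00, Fri 20:00] → overlapped-by → no.
stage5 [Wed 10:00, Wed 11:00] → before → yes.
stage6 [Mon 10:00, Tue 23:00] → before → yes.
stage7 [Fri 11:00, Sat 18:00] → after → no.
stage8 [Mon 02:00, Tue 07:00] → before → yes.
stage9 [Tue 15:00, Sat 00:00] → contains → no.
Result: stage5, stage6, stage8.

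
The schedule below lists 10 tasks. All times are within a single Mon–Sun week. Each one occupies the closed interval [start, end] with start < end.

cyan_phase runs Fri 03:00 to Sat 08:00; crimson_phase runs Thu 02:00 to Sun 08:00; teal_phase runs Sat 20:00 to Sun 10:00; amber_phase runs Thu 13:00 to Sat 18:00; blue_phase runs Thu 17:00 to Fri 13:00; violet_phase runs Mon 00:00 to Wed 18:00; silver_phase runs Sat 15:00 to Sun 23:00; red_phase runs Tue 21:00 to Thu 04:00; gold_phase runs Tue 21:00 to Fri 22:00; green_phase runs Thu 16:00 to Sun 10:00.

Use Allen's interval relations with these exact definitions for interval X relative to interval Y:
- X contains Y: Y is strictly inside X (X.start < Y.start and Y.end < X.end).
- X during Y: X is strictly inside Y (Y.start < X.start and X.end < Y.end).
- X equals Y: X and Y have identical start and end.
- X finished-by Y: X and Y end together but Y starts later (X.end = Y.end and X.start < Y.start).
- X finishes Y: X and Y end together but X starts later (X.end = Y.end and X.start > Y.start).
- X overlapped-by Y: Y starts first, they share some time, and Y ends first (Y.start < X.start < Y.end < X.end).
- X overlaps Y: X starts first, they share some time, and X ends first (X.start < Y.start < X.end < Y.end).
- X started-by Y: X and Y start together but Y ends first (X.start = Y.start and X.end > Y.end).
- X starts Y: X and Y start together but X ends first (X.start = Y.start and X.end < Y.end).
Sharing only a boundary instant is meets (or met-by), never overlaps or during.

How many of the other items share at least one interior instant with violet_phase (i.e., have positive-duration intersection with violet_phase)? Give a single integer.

Target violet_phase = [Mon 00:00, Wed 18:00].
amber_phase [Thu 13:00, Sat 18:00] → after → no.
blue_phase [Thu 17:00, Fri 13:00] → after → no.
crimson_phase [Thu 02:00, Sun 08:00] → after → no.
cyan_phase [Fri 03:00, Sat 08:00] → after → no.
gold_phase [Tue 21:00, Fri 22:00] → overlapped-by → counts.
green_phase [Thu 16:00, Sun 10:00] → after → no.
red_phase [Tue 21:00, Thu 04:00] → overlapped-by → counts.
silver_phase [Sat 15:00, Sun 23:00] → after → no.
teal_phase [Sat 20:00, Sun 10:00] → after → no.
Total: 2.

2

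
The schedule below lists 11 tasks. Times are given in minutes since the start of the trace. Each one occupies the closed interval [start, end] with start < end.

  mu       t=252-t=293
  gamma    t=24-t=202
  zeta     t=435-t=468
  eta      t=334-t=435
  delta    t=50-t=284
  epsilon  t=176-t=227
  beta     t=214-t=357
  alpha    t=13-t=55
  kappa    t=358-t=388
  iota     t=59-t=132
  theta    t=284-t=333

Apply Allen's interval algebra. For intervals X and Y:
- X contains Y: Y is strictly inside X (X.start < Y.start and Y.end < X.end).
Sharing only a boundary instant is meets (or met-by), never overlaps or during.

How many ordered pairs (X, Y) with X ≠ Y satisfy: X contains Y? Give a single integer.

Checking all 110 ordered pairs for relation 'contains'; matching pairs in alphabetical order:
(beta, mu): beta contains mu ✓
(beta, theta): beta contains theta ✓
(delta, epsilon): delta contains epsilon ✓
(delta, iota): delta contains iota ✓
(eta, kappa): eta contains kappa ✓
(gamma, iota): gamma contains iota ✓
Count: 6.

6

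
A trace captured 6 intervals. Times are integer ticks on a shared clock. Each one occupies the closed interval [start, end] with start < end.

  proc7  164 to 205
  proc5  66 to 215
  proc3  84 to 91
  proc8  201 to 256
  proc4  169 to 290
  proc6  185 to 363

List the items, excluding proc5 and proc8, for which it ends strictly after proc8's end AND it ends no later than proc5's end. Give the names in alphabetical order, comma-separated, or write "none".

Conditions: its end is strictly after proc8's end (X.end > 256) AND its end is no later than proc5's end (X.end <= 215).
proc3: end 91 > 256? ✗; end 91 <= 215? ✓ → no.
proc4: end 290 > 256? ✓; end 290 <= 215? ✗ → no.
proc6: end 363 > 256? ✓; end 363 <= 215? ✗ → no.
proc7: end 205 > 256? ✗; end 205 <= 215? ✓ → no.
Result: none.

none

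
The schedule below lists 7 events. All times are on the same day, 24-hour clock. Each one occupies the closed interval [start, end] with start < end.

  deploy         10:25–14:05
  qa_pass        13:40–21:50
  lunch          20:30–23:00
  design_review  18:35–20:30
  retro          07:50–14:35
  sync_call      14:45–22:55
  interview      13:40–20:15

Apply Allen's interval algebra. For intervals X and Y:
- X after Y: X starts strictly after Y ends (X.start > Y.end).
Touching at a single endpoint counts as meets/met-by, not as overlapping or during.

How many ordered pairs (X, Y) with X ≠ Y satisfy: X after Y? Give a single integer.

7

Checking all 42 ordered pairs for relation 'after'; matching pairs in alphabetical order:
(design_review, deploy): design_review after deploy ✓
(design_review, retro): design_review after retro ✓
(lunch, deploy): lunch after deploy ✓
(lunch, interview): lunch after interview ✓
(lunch, retro): lunch after retro ✓
(sync_call, deploy): sync_call after deploy ✓
(sync_call, retro): sync_call after retro ✓
Count: 7.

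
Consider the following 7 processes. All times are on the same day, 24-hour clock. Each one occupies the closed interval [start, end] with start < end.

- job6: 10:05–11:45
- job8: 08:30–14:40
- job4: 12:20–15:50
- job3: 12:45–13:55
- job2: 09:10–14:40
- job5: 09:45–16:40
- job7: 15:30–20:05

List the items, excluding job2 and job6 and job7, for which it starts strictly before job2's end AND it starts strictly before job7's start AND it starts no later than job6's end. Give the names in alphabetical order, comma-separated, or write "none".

Conditions: its start is strictly before job2's end (X.start < 14:40) AND its start is strictly before job7's start (X.start < 15:30) AND its start is no later than job6's end (X.start <= 11:45).
job3: start 12:45 < 14:40? ✓; start 12:45 < 15:30? ✓; start 12:45 <= 11:45? ✗ → no.
job4: start 12:20 < 14:40? ✓; start 12:20 < 15:30? ✓; start 12:20 <= 11:45? ✗ → no.
job5: start 09:45 < 14:40? ✓; start 09:45 < 15:30? ✓; start 09:45 <= 11:45? ✓ → yes.
job8: start 08:30 < 14:40? ✓; start 08:30 < 15:30? ✓; start 08:30 <= 11:45? ✓ → yes.
Result: job5, job8.

job5, job8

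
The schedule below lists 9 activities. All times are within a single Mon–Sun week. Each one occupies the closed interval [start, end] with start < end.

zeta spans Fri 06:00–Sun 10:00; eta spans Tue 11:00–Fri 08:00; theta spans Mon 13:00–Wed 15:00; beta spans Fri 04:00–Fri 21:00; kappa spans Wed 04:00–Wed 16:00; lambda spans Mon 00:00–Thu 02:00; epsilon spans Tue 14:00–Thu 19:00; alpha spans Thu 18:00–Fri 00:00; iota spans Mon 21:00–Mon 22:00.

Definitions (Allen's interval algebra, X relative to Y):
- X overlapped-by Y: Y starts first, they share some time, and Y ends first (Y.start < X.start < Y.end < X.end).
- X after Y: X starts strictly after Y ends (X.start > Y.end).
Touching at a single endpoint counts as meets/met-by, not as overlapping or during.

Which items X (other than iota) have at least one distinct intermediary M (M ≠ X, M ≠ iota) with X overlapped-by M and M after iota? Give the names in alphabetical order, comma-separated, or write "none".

alpha, beta, zeta

Target iota = [Mon 21:00, Mon 22:00].
Intermediaries M with M after iota: alpha, beta, epsilon, eta, kappa, zeta.
Via alpha — items with X overlapped-by alpha: none.
Via beta — items with X overlapped-by beta: zeta.
Via epsilon — items with X overlapped-by epsilon: alpha.
Via eta — items with X overlapped-by eta: beta, zeta.
Via kappa — items with X overlapped-by kappa: none.
Via zeta — items with X overlapped-by zeta: none.
Union: alpha, beta, zeta.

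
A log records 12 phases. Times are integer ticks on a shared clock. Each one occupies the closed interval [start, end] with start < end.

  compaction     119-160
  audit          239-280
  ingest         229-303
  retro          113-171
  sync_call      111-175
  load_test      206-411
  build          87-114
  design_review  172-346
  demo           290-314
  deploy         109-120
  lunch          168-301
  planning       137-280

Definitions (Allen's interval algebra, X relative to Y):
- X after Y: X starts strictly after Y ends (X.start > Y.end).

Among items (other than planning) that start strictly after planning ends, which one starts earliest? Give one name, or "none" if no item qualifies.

Target planning = [137, 280].
audit [239, 280] → finishes → excluded.
build [87, 114] → before → excluded.
compaction [119, 160] → overlaps → excluded.
demo [290, 314] → after → candidate.
deploy [109, 120] → before → excluded.
design_review [172, 346] → overlapped-by → excluded.
ingest [229, 303] → overlapped-by → excluded.
load_test [206, 411] → overlapped-by → excluded.
lunch [168, 301] → overlapped-by → excluded.
retro [113, 171] → overlaps → excluded.
sync_call [111, 175] → overlaps → excluded.
Among candidates, earliest start is 290 → demo.

demo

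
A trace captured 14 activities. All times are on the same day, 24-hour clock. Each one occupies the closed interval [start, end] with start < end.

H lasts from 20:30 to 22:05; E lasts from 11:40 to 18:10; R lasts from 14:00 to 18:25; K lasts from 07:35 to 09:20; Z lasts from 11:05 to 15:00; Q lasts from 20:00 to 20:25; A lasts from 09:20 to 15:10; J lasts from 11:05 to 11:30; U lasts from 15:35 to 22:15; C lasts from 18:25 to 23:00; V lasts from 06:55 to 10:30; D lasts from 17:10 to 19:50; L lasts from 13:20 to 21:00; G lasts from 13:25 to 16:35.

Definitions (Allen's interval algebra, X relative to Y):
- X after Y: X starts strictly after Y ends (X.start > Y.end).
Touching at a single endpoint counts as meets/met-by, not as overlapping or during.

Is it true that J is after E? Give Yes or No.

J = [11:05, 11:30], E = [11:40, 18:10].
Actual relation of J to E: before.
Asked whether 'after' holds → No.

No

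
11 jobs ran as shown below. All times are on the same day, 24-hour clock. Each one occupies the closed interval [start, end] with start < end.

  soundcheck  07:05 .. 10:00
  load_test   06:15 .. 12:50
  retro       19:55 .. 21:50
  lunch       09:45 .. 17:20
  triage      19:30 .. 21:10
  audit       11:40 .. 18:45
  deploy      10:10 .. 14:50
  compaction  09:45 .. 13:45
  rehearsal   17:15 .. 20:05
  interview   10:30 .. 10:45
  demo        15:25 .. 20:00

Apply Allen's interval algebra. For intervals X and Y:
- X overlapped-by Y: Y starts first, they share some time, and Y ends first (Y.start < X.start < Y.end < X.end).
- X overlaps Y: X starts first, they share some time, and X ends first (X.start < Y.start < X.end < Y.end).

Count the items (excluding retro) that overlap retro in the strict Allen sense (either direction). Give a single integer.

3

Target retro = [19:55, 21:50].
audit [11:40, 18:45] → before → no.
compaction [09:45, 13:45] → before → no.
demo [15:25, 20:00] → overlaps → counts.
deploy [10:10, 14:50] → before → no.
interview [10:30, 10:45] → before → no.
load_test [06:15, 12:50] → before → no.
lunch [09:45, 17:20] → before → no.
rehearsal [17:15, 20:05] → overlaps → counts.
soundcheck [07:05, 10:00] → before → no.
triage [19:30, 21:10] → overlaps → counts.
Total: 3.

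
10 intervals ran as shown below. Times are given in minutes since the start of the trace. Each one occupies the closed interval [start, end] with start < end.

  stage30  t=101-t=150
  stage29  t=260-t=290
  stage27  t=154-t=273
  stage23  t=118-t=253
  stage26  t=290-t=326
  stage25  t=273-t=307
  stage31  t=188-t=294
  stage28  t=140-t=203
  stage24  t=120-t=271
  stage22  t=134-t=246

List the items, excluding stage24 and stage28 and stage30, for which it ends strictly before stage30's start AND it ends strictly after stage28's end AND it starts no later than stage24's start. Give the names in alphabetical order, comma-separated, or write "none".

none

Conditions: its end is strictly before stage30's start (X.end < t=101) AND its end is strictly after stage28's end (X.end > t=203) AND its start is no later than stage24's start (X.start <= t=120).
stage22: end t=246 < t=101? ✗; end t=246 > t=203? ✓; start t=134 <= t=120? ✗ → no.
stage23: end t=253 < t=101? ✗; end t=253 > t=203? ✓; start t=118 <= t=120? ✓ → no.
stage25: end t=307 < t=101? ✗; end t=307 > t=203? ✓; start t=273 <= t=120? ✗ → no.
stage26: end t=326 < t=101? ✗; end t=326 > t=203? ✓; start t=290 <= t=120? ✗ → no.
stage27: end t=273 < t=101? ✗; end t=273 > t=203? ✓; start t=154 <= t=120? ✗ → no.
stage29: end t=290 < t=101? ✗; end t=290 > t=203? ✓; start t=260 <= t=120? ✗ → no.
stage31: end t=294 < t=101? ✗; end t=294 > t=203? ✓; start t=188 <= t=120? ✗ → no.
Result: none.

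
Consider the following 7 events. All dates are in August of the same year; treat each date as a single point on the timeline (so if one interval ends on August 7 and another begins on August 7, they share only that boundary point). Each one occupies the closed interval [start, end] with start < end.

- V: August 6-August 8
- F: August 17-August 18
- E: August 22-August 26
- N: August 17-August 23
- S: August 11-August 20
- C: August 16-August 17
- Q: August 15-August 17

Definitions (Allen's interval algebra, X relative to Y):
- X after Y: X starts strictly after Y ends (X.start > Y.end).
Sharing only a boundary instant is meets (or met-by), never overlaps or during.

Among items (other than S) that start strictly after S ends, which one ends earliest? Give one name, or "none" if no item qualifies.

Target S = [August 11, August 20].
C [August 16, August 17] → during → excluded.
E [August 22, August 26] → after → candidate.
F [August 17, August 18] → during → excluded.
N [August 17, August 23] → overlapped-by → excluded.
Q [August 15, August 17] → during → excluded.
V [August 6, August 8] → before → excluded.
Among candidates, earliest end is August 26 → E.

E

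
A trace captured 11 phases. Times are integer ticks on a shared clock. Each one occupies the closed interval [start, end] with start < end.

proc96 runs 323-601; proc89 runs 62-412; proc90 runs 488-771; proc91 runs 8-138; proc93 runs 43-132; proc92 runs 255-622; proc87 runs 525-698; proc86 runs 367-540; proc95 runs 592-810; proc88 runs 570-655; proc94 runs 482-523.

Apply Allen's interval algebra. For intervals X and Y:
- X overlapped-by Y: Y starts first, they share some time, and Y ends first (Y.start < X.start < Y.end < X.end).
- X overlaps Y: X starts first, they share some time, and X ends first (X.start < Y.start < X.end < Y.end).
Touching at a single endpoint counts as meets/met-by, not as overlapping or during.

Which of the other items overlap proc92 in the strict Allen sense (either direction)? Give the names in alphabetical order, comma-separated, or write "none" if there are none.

proc87, proc88, proc89, proc90, proc95

Target proc92 = [255, 622].
proc86 [367, 540] → during → no.
proc87 [525, 698] → overlapped-by → yes.
proc88 [570, 655] → overlapped-by → yes.
proc89 [62, 412] → overlaps → yes.
proc90 [488, 771] → overlapped-by → yes.
proc91 [8, 138] → before → no.
proc93 [43, 132] → before → no.
proc94 [482, 523] → during → no.
proc95 [592, 810] → overlapped-by → yes.
proc96 [323, 601] → during → no.
Result: proc87, proc88, proc89, proc90, proc95.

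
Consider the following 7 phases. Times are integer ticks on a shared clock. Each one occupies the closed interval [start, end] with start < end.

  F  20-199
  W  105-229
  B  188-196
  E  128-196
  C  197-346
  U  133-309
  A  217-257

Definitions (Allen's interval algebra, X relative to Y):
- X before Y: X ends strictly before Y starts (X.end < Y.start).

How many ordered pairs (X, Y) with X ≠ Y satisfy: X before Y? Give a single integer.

5

Checking all 42 ordered pairs for relation 'before'; matching pairs in alphabetical order:
(B, A): B before A ✓
(B, C): B before C ✓
(E, A): E before A ✓
(E, C): E before C ✓
(F, A): F before A ✓
Count: 5.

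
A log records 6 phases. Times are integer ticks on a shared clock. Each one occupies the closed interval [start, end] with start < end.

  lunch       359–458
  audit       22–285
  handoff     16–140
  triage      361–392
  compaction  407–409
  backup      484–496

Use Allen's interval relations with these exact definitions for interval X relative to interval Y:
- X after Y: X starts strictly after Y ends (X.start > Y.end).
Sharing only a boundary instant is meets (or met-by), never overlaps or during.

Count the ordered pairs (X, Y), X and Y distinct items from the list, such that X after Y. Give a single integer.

Checking all 30 ordered pairs for relation 'after'; matching pairs in alphabetical order:
(backup, audit): backup after audit ✓
(backup, compaction): backup after compaction ✓
(backup, handoff): backup after handoff ✓
(backup, lunch): backup after lunch ✓
(backup, triage): backup after triage ✓
(compaction, audit): compaction after audit ✓
(compaction, handoff): compaction after handoff ✓
(compaction, triage): compaction after triage ✓
(lunch, audit): lunch after audit ✓
(lunch, handoff): lunch after handoff ✓
(triage, audit): triage after audit ✓
(triage, handoff): triage after handoff ✓
Count: 12.

12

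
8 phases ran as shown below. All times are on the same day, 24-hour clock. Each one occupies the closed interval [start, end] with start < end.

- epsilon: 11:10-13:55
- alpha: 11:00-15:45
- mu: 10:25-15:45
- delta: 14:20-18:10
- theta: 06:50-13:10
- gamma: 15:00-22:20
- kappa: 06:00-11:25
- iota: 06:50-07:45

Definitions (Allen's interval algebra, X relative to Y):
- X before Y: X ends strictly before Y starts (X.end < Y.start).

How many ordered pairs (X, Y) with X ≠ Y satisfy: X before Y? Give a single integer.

11

Checking all 56 ordered pairs for relation 'before'; matching pairs in alphabetical order:
(epsilon, delta): epsilon before delta ✓
(epsilon, gamma): epsilon before gamma ✓
(iota, alpha): iota before alpha ✓
(iota, delta): iota before delta ✓
(iota, epsilon): iota before epsilon ✓
(iota, gamma): iota before gamma ✓
(iota, mu): iota before mu ✓
(kappa, delta): kappa before delta ✓
(kappa, gamma): kappa before gamma ✓
(theta, delta): theta before delta ✓
(theta, gamma): theta before gamma ✓
Count: 11.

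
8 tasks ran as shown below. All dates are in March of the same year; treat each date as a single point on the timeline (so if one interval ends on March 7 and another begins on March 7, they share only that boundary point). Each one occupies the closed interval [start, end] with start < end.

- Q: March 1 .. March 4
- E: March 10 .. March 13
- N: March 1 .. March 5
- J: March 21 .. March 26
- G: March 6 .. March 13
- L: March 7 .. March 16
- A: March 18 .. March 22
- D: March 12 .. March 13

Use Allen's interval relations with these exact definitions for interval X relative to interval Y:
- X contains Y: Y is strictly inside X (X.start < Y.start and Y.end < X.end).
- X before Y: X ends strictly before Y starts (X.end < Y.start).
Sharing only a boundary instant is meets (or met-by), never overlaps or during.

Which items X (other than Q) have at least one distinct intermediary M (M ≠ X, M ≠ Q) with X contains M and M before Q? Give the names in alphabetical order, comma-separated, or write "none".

none

Target Q = [March 1, March 4].
Intermediaries M with M before Q: none.
Union: none.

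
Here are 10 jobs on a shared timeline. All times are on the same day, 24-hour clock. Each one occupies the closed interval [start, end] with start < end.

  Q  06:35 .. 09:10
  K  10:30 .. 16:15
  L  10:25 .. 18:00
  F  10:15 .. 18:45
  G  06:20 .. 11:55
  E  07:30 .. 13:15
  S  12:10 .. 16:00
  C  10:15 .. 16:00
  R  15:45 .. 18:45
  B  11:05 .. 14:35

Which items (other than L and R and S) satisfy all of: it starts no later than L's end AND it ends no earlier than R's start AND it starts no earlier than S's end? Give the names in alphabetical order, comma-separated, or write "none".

Conditions: its start is no later than L's end (X.start <= 18:00) AND its end is no earlier than R's start (X.end >= 15:45) AND its start is no earlier than S's end (X.start >= 16:00).
B: start 11:05 <= 18:00? ✓; end 14:35 >= 15:45? ✗; start 11:05 >= 16:00? ✗ → no.
C: start 10:15 <= 18:00? ✓; end 16:00 >= 15:45? ✓; start 10:15 >= 16:00? ✗ → no.
E: start 07:30 <= 18:00? ✓; end 13:15 >= 15:45? ✗; start 07:30 >= 16:00? ✗ → no.
F: start 10:15 <= 18:00? ✓; end 18:45 >= 15:45? ✓; start 10:15 >= 16:00? ✗ → no.
G: start 06:20 <= 18:00? ✓; end 11:55 >= 15:45? ✗; start 06:20 >= 16:00? ✗ → no.
K: start 10:30 <= 18:00? ✓; end 16:15 >= 15:45? ✓; start 10:30 >= 16:00? ✗ → no.
Q: start 06:35 <= 18:00? ✓; end 09:10 >= 15:45? ✗; start 06:35 >= 16:00? ✗ → no.
Result: none.

none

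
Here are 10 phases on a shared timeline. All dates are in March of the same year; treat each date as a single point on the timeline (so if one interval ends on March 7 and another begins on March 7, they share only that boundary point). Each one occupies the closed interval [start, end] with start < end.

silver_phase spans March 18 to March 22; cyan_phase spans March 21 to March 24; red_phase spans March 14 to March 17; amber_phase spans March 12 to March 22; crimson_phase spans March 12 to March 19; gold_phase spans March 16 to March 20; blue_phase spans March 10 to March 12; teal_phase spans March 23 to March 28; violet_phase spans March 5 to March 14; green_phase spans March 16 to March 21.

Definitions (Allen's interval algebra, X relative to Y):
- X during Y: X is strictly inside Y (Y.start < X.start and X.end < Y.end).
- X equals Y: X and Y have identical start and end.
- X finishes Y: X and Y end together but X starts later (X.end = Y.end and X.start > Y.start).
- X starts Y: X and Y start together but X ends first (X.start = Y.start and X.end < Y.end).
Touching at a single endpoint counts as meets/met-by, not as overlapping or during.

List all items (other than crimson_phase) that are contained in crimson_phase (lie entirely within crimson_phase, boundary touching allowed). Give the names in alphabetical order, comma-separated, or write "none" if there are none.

Target crimson_phase = [March 12, March 19].
amber_phase [March 12, March 22] → started-by → no.
blue_phase [March 10, March 12] → meets → no.
cyan_phase [March 21, March 24] → after → no.
gold_phase [March 16, March 20] → overlapped-by → no.
green_phase [March 16, March 21] → overlapped-by → no.
red_phase [March 14, March 17] → during → yes.
silver_phase [March 18, March 22] → overlapped-by → no.
teal_phase [March 23, March 28] → after → no.
violet_phase [March 5, March 14] → overlaps → no.
Result: red_phase.

red_phase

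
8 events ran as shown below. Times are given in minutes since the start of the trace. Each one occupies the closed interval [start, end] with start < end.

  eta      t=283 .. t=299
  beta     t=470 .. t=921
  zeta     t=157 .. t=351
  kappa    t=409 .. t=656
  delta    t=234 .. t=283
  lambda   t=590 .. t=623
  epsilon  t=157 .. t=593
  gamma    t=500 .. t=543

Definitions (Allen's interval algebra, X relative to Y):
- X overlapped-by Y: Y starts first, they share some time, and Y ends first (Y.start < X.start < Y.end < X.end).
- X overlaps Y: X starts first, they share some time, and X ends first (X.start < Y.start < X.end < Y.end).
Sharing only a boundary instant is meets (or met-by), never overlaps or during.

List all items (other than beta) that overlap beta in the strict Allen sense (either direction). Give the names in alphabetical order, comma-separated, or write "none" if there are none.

Target beta = [t=470, t=921].
delta [t=234, t=283] → before → no.
epsilon [t=157, t=593] → overlaps → yes.
eta [t=283, t=299] → before → no.
gamma [t=500, t=543] → during → no.
kappa [t=409, t=656] → overlaps → yes.
lambda [t=590, t=623] → during → no.
zeta [t=157, t=351] → before → no.
Result: epsilon, kappa.

epsilon, kappa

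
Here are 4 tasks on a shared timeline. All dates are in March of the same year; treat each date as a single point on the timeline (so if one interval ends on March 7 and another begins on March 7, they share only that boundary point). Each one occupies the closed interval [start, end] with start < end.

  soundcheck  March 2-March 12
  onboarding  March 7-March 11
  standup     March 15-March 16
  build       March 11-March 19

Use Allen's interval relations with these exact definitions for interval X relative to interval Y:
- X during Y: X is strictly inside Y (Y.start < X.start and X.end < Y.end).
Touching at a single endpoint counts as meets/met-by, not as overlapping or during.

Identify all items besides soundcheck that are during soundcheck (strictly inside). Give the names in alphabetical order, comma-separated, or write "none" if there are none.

onboarding

Target soundcheck = [March 2, March 12].
build [March 11, March 19] → overlapped-by → no.
onboarding [March 7, March 11] → during → yes.
standup [March 15, March 16] → after → no.
Result: onboarding.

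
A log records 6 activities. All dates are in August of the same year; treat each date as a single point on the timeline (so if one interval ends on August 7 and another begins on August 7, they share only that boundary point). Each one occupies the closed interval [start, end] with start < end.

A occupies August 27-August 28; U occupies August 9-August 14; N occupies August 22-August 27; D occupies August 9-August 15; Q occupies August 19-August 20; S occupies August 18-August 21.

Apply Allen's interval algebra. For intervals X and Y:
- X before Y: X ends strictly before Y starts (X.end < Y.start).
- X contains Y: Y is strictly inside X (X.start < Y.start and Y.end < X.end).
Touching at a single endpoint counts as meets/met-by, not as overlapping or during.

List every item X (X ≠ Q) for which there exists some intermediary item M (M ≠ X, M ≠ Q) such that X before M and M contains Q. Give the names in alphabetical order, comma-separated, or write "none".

Target Q = [August 19, August 20].
Intermediaries M with M contains Q: S.
Via S — items with X before S: D, U.
Union: D, U.

D, U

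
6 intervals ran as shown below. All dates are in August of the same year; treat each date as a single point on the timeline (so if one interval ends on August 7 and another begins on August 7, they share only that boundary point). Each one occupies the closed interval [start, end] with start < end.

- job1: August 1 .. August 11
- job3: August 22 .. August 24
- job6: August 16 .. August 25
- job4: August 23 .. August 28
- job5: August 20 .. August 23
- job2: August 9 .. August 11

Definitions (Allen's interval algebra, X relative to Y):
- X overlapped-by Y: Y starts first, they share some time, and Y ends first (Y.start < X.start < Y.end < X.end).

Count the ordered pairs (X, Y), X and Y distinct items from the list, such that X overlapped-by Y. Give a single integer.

3

Checking all 30 ordered pairs for relation 'overlapped-by'; matching pairs in alphabetical order:
(job3, job5): job3 overlapped-by job5 ✓
(job4, job3): job4 overlapped-by job3 ✓
(job4, job6): job4 overlapped-by job6 ✓
Count: 3.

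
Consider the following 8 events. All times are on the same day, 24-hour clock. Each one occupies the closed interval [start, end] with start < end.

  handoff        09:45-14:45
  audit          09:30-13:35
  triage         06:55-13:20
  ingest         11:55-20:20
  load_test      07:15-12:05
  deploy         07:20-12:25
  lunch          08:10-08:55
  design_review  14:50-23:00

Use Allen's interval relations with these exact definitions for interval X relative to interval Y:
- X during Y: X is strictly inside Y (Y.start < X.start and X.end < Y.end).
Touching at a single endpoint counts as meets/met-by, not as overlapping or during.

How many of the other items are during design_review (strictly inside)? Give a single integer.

Target design_review = [14:50, 23:00].
audit [09:30, 13:35] → before → no.
deploy [07:20, 12:25] → before → no.
handoff [09:45, 14:45] → before → no.
ingest [11:55, 20:20] → overlaps → no.
load_test [07:15, 12:05] → before → no.
lunch [08:10, 08:55] → before → no.
triage [06:55, 13:20] → before → no.
Total: 0.

0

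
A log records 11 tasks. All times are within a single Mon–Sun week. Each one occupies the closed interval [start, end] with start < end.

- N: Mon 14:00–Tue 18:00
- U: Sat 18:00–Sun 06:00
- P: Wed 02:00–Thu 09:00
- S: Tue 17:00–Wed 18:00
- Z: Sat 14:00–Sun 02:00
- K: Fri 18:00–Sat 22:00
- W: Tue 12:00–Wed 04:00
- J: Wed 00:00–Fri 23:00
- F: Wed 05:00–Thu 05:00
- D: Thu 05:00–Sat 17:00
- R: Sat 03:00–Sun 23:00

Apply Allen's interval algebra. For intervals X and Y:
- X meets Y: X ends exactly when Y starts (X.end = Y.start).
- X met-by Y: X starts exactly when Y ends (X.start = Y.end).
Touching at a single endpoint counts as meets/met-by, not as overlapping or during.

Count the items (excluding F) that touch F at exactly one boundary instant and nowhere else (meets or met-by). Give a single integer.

1

Target F = [Wed 05:00, Thu 05:00].
D [Thu 05:00, Sat 17:00] → met-by → counts.
J [Wed 00:00, Fri 23:00] → contains → no.
K [Fri 18:00, Sat 22:00] → after → no.
N [Mon 14:00, Tue 18:00] → before → no.
P [Wed 02:00, Thu 09:00] → contains → no.
R [Sat 03:00, Sun 23:00] → after → no.
S [Tue 17:00, Wed 18:00] → overlaps → no.
U [Sat 18:00, Sun 06:00] → after → no.
W [Tue 12:00, Wed 04:00] → before → no.
Z [Sat 14:00, Sun 02:00] → after → no.
Total: 1.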